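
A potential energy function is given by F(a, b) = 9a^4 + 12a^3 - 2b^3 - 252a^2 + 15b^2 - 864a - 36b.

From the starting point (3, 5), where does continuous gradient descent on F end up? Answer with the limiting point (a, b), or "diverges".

diverges

F is separable, so gradient descent decouples: a follows -∂F/∂a, b follows -∂F/∂b.
∂F/∂a = 36(a - 4)(a + 2)(a + 3); at a=3 this is -1080, so a increases.
∂F/∂b = -6(b - 3)(b - 2); at b=5 this is -36, so b increases.
The b-coordinate has no critical point in that direction and runs off to infinity.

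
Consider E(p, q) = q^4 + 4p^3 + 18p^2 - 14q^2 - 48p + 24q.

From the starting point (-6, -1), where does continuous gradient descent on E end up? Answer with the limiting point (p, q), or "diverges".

diverges

E is separable, so gradient descent decouples: p follows -∂E/∂p, q follows -∂E/∂q.
∂E/∂p = 12(p - 1)(p + 4); at p=-6 this is 168, so p decreases.
∂E/∂q = 4(q - 2)(q - 1)(q + 3); at q=-1 this is 48, so q decreases.
The p-coordinate has no critical point in that direction and runs off to infinity.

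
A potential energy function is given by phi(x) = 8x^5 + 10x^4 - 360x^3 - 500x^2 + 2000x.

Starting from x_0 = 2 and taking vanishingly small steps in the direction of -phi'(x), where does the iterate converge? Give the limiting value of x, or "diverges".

5

phi'(x) = 40(x - 5)(x - 1)(x + 2)(x + 5), so phi'(2) = -3360.
Gradient descent moves in the -phi' direction, i.e. x is increasing.
The nearest critical point in that direction is x = 5, where phi'' = 11200 > 0 (a local minimum). The iterate converges there.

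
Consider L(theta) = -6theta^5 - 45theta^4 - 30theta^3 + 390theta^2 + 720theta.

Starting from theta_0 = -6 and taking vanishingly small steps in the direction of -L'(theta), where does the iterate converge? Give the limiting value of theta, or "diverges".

-4

L'(theta) = -30(theta - 2)(theta + 1)(theta + 3)(theta + 4), so L'(-6) = -7200.
Gradient descent moves in the -L' direction, i.e. theta is increasing.
The nearest critical point in that direction is theta = -4, where L'' = 540 > 0 (a local minimum). The iterate converges there.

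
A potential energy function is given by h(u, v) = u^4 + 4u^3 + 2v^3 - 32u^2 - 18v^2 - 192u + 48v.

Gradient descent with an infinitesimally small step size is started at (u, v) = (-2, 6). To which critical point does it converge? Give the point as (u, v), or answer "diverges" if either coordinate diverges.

(4, 4)

h is separable, so gradient descent decouples: u follows -∂h/∂u, v follows -∂h/∂v.
∂h/∂u = 4(u - 4)(u + 3)(u + 4); at u=-2 this is -48, so u increases.
∂h/∂v = 6(v - 4)(v - 2); at v=6 this is 48, so v decreases.
u converges to its nearest critical value 4 (a local min of the u-part); v converges to 4. The iterate converges to (4, 4).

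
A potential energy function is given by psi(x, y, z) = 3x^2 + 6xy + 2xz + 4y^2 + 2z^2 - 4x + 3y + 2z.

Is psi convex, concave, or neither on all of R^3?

convex

psi is quadratic, so its Hessian is the constant matrix H = [[6, 6, 2], [6, 8, 0], [2, 0, 4]].
Leading principal minors: 6, 12, 16.
All positive ⇒ H ≻ 0 ⇒ convex.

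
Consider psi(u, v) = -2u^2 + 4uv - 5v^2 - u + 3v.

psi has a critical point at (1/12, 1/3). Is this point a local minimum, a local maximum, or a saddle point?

The Hessian of psi is constant: H = [[-4, 4], [4, -10]].
det(H) = (-4)·(-10) − 4² = 24.
det(H) > 0 and tr(H) = -14 < 0, so H is negative definite and the point is a local maximum.

local maximum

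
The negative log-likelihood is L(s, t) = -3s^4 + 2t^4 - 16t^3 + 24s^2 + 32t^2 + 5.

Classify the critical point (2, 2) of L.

The mixed partial ∂²L/∂s∂t is 0, so the Hessian at any point is diag(L_ss, L_tt) = diag(12(-3s^2 + 4), 8(3t^2 - 12t + 8)).
At (2, 2): H = diag(-96, -32).
Both eigenvalues are negative, so H is negative definite: a local maximum.

local maximum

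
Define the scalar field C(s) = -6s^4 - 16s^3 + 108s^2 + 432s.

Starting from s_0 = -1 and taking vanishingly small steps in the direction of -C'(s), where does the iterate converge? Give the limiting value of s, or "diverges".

C'(s) = -24(s - 3)(s + 2)(s + 3), so C'(-1) = 192.
Gradient descent moves in the -C' direction, i.e. s is decreasing.
The nearest critical point in that direction is s = -2, where C'' = 120 > 0 (a local minimum). The iterate converges there.

-2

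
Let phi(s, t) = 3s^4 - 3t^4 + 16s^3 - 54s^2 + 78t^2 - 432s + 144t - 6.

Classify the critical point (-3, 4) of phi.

local maximum

The mixed partial ∂²phi/∂s∂t is 0, so the Hessian at any point is diag(phi_ss, phi_tt) = diag(12(3s^2 + 8s - 9), 12(-3t^2 + 13)).
At (-3, 4): H = diag(-72, -420).
Both eigenvalues are negative, so H is negative definite: a local maximum.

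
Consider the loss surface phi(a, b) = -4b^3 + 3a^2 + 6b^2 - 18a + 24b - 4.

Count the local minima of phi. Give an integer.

1

phi separates as a function of a plus a function of b, so ∇phi=0 decouples.
∂phi/∂a = 6(a - 3) = 0 at a ∈ {3}; ∂phi/∂b = -12(b - 2)(b + 1) = 0 at b ∈ {-1, 2}.
The Hessian is diagonal: diag(phi_aa, phi_bb). Second derivatives: phi_aa(3)=6; phi_bb(-1)=36, phi_bb(2)=-36.
Local minima occur where both diagonal entries positive: (3, -1). Count: 1.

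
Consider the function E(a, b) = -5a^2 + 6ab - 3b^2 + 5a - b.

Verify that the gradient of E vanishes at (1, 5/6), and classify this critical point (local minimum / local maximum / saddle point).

∇E = (-10a + 6b + 5, 6a - 6b - 1); substituting (1, 5/6) gives ∇E = (0, 0), so (1, 5/6) is indeed a critical point.
The Hessian of E is constant: H = [[-10, 6], [6, -6]].
det(H) = (-10)·(-6) − 6² = 24.
det(H) > 0 and tr(H) = -16 < 0, so H is negative definite and the point is a local maximum.

local maximum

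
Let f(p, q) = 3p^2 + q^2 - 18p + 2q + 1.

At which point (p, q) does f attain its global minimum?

(3, -1)

f(p,q) separates as A(p) + B(q) + 1, so its minimum is min A + min B + 1.
A'(p) = 6p - 18 vanishes at p ∈ {3}; B'(q) = 2q + 2 vanishes at q ∈ {-1}.
Local minima of A (where A''>0): A(3)=-27. Local minima of B: B(-1)=-1.
So the global minimum of f is A(3) + B(-1) + 1 = -27 − 1 + 1 = -27, attained at (3, -1).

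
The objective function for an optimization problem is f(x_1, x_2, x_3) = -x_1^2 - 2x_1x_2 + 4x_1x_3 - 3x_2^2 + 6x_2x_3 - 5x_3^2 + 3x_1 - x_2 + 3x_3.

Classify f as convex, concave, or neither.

concave

f is quadratic, so its Hessian is the constant matrix H = [[-2, -2, 4], [-2, -6, 6], [4, 6, -10]].
Leading principal minors: -2, 8, -8.
Signs alternate −, +, − ⇒ H ≺ 0 ⇒ concave.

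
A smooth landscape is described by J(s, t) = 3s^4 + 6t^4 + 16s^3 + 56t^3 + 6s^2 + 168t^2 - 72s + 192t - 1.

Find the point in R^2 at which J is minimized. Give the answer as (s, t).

(1, -4)

J(s,t) separates as P(s) + Q(t) − 1, so its minimum is min P + min Q − 1.
P'(s) = 12(s - 1)(s + 2)(s + 3) vanishes at s ∈ {-3, -2, 1}; Q'(t) = 24(t + 1)(t + 2)(t + 4) vanishes at t ∈ {-4, -2, -1}.
Local minima of P (where P''>0): P(-3)=81, P(1)=-47. Local minima of Q: Q(-4)=-128, Q(-1)=-74.
So the global minimum of J is P(1) + Q(-4) − 1 = -47 − 128 − 1 = -176, attained at (1, -4).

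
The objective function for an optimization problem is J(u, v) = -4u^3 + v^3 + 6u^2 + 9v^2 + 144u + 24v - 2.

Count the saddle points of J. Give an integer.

J separates as a function of u plus a function of v, so ∇J=0 decouples.
∂J/∂u = -12(u - 4)(u + 3) = 0 at u ∈ {-3, 4}; ∂J/∂v = 3(v + 2)(v + 4) = 0 at v ∈ {-4, -2}.
The Hessian is diagonal: diag(J_uu, J_vv). Second derivatives: J_uu(-3)=84, J_uu(4)=-84; J_vv(-4)=-6, J_vv(-2)=6.
Saddle points occur where the two diagonal entries have opposite signs: (-3, -4), (4, -2). Count: 2.

2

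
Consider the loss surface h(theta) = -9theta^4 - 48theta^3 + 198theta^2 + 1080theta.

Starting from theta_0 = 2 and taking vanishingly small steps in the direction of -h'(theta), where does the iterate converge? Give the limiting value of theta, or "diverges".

-2

h'(theta) = -36(theta - 3)(theta + 2)(theta + 5), so h'(2) = 1008.
Gradient descent moves in the -h' direction, i.e. theta is decreasing.
The nearest critical point in that direction is theta = -2, where h'' = 540 > 0 (a local minimum). The iterate converges there.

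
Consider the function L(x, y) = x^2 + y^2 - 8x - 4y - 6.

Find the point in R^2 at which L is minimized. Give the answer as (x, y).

(4, 2)

L(x,y) separates as P(x) + Q(y) − 6, so its minimum is min P + min Q − 6.
P'(x) = 2x - 8 vanishes at x ∈ {4}; Q'(y) = 2y - 4 vanishes at y ∈ {2}.
Local minima of P (where P''>0): P(4)=-16. Local minima of Q: Q(2)=-4.
So the global minimum of L is P(4) + Q(2) − 6 = -16 − 4 − 6 = -26, attained at (4, 2).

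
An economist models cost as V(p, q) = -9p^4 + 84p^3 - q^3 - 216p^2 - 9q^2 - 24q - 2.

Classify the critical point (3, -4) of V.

local minimum

The mixed partial ∂²V/∂p∂q is 0, so the Hessian at any point is diag(V_pp, V_qq) = diag(36(-3p^2 + 14p - 12), -6(q + 3)).
At (3, -4): H = diag(108, 6).
Both eigenvalues are positive, so H is positive definite: a local minimum.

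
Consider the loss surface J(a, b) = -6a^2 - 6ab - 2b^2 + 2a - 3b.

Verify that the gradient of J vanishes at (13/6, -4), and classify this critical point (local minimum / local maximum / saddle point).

local maximum

∇J = (-12a - 6b + 2, -6a - 4b - 3); substituting (13/6, -4) gives ∇J = (0, 0), so (13/6, -4) is indeed a critical point.
The Hessian of J is constant: H = [[-12, -6], [-6, -4]].
det(H) = (-12)·(-4) − (-6)² = 12.
det(H) > 0 and tr(H) = -16 < 0, so H is negative definite and the point is a local maximum.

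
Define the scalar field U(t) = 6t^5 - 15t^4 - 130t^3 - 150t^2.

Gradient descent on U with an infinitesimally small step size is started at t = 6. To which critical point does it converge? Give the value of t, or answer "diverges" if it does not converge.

U'(t) = 30t(t - 5)(t + 1)(t + 2), so U'(6) = 10080.
Gradient descent moves in the -U' direction, i.e. t is decreasing.
The nearest critical point in that direction is t = 5, where U'' = 6300 > 0 (a local minimum). The iterate converges there.

5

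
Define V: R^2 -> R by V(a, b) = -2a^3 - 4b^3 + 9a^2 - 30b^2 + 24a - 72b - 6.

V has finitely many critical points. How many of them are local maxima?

1

V separates as a function of a plus a function of b, so ∇V=0 decouples.
∂V/∂a = -6(a - 4)(a + 1) = 0 at a ∈ {-1, 4}; ∂V/∂b = -12(b + 2)(b + 3) = 0 at b ∈ {-3, -2}.
The Hessian is diagonal: diag(V_aa, V_bb). Second derivatives: V_aa(-1)=30, V_aa(4)=-30; V_bb(-3)=12, V_bb(-2)=-12.
Local maxima occur where both diagonal entries negative: (4, -2). Count: 1.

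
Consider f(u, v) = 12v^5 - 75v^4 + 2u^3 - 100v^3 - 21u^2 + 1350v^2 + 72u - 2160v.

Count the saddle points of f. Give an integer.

4

f separates as a function of u plus a function of v, so ∇f=0 decouples.
∂f/∂u = 6(u - 4)(u - 3) = 0 at u ∈ {3, 4}; ∂f/∂v = 60(v - 4)(v - 3)(v - 1)(v + 3) = 0 at v ∈ {-3, 1, 3, 4}.
The Hessian is diagonal: diag(f_uu, f_vv). Second derivatives: f_uu(3)=-6, f_uu(4)=6; f_vv(-3)=-10080, f_vv(1)=1440, f_vv(3)=-720, f_vv(4)=1260.
Saddle points occur where the two diagonal entries have opposite signs: (3, 1), (3, 4), (4, -3), (4, 3). Count: 4.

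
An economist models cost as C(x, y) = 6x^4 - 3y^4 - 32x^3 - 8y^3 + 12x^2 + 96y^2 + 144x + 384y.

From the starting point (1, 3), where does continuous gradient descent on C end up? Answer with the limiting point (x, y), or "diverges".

(-1, -2)

C is separable, so gradient descent decouples: x follows -∂C/∂x, y follows -∂C/∂y.
∂C/∂x = 24(x - 3)(x - 2)(x + 1); at x=1 this is 96, so x decreases.
∂C/∂y = -12(y - 4)(y + 2)(y + 4); at y=3 this is 420, so y decreases.
x converges to its nearest critical value -1 (a local min of the x-part); y converges to -2. The iterate converges to (-1, -2).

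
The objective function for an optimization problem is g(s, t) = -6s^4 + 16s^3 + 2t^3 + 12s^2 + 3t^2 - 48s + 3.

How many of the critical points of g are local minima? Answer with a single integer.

g separates as a function of s plus a function of t, so ∇g=0 decouples.
∂g/∂s = -24(s - 2)(s - 1)(s + 1) = 0 at s ∈ {-1, 1, 2}; ∂g/∂t = 6t(t + 1) = 0 at t ∈ {-1, 0}.
The Hessian is diagonal: diag(g_ss, g_tt). Second derivatives: g_ss(-1)=-144, g_ss(1)=48, g_ss(2)=-72; g_tt(-1)=-6, g_tt(0)=6.
Local minima occur where both diagonal entries positive: (1, 0). Count: 1.

1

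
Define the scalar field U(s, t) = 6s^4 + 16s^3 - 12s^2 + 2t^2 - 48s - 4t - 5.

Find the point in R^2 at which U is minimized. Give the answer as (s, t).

U(s,t) separates as P(s) + Q(t) − 5, so its minimum is min P + min Q − 5.
P'(s) = 24(s - 1)(s + 1)(s + 2) vanishes at s ∈ {-2, -1, 1}; Q'(t) = 4(t - 1) vanishes at t ∈ {1}.
Local minima of P (where P''>0): P(-2)=16, P(1)=-38. Local minima of Q: Q(1)=-2.
So the global minimum of U is P(1) + Q(1) − 5 = -38 − 2 − 5 = -45, attained at (1, 1).

(1, 1)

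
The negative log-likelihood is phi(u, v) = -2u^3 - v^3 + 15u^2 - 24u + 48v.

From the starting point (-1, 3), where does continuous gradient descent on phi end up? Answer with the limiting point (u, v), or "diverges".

phi is separable, so gradient descent decouples: u follows -∂phi/∂u, v follows -∂phi/∂v.
∂phi/∂u = -6(u - 4)(u - 1); at u=-1 this is -60, so u increases.
∂phi/∂v = -3(v - 4)(v + 4); at v=3 this is 21, so v decreases.
u converges to its nearest critical value 1 (a local min of the u-part); v converges to -4. The iterate converges to (1, -4).

(1, -4)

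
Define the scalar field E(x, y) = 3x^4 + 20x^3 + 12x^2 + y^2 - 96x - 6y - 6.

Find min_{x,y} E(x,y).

-76

E(x,y) separates as P(x) + Q(y) − 6, so its minimum is min P + min Q − 6.
P'(x) = 12(x - 1)(x + 2)(x + 4) vanishes at x ∈ {-4, -2, 1}; Q'(y) = 2y - 6 vanishes at y ∈ {3}.
Local minima of P (where P''>0): P(-4)=64, P(1)=-61. Local minima of Q: Q(3)=-9.
So the global minimum of E is P(1) + Q(3) − 6 = -61 − 9 − 6 = -76, attained at (1, 3).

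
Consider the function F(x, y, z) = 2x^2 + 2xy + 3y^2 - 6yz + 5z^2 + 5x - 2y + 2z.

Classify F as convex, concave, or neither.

convex

F is quadratic, so its Hessian is the constant matrix H = [[4, 2, 0], [2, 6, -6], [0, -6, 10]].
Leading principal minors: 4, 20, 56.
All positive ⇒ H ≻ 0 ⇒ convex.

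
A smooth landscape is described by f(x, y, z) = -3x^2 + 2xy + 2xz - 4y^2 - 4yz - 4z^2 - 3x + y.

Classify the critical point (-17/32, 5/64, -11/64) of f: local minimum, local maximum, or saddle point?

local maximum

The Hessian is constant: H = [[-6, 2, 2], [2, -8, -4], [2, -4, -8]].
Leading principal minors: Δ₁ = -6, Δ₂ = 44, Δ₃ = -256.
The minors alternate sign starting negative (−, +, −), so H is negative definite: a local maximum.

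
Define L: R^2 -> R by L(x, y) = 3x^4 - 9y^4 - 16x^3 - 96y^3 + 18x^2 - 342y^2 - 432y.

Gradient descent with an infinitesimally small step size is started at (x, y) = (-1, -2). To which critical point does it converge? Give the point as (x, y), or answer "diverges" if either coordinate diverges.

L is separable, so gradient descent decouples: x follows -∂L/∂x, y follows -∂L/∂y.
∂L/∂x = 12x(x - 3)(x - 1); at x=-1 this is -96, so x increases.
∂L/∂y = -36(y + 1)(y + 3)(y + 4); at y=-2 this is 72, so y decreases.
x converges to its nearest critical value 0 (a local min of the x-part); y converges to -3. The iterate converges to (0, -3).

(0, -3)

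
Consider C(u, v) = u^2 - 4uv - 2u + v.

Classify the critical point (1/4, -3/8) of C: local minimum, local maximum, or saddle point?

saddle point

The Hessian of C is constant: H = [[2, -4], [-4, 0]].
det(H) = 2·0 − (-4)² = -16.
Since det(H) < 0, H is indefinite and the critical point is a saddle point.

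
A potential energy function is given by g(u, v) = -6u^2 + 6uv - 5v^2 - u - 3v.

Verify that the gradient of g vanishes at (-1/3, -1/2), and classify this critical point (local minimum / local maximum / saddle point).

∇g = (-12u + 6v - 1, 6u - 10v - 3); substituting (-1/3, -1/2) gives ∇g = (0, 0), so (-1/3, -1/2) is indeed a critical point.
The Hessian of g is constant: H = [[-12, 6], [6, -10]].
det(H) = (-12)·(-10) − 6² = 84.
det(H) > 0 and tr(H) = -22 < 0, so H is negative definite and the point is a local maximum.

local maximum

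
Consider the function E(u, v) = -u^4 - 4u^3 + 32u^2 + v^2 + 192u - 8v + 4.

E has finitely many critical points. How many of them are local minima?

E separates as a function of u plus a function of v, so ∇E=0 decouples.
∂E/∂u = -4(u - 4)(u + 3)(u + 4) = 0 at u ∈ {-4, -3, 4}; ∂E/∂v = 2(v - 4) = 0 at v ∈ {4}.
The Hessian is diagonal: diag(E_uu, E_vv). Second derivatives: E_uu(-4)=-32, E_uu(-3)=28, E_uu(4)=-224; E_vv(4)=2.
Local minima occur where both diagonal entries positive: (-3, 4). Count: 1.

1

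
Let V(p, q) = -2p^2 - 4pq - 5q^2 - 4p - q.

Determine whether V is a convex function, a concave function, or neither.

concave

V is quadratic, so its Hessian is the constant matrix H = [[-4, -4], [-4, -10]].
det(H) = 24, tr(H) = -14.
det(H) > 0 and tr(H) < 0, so H is negative definite everywhere: concave.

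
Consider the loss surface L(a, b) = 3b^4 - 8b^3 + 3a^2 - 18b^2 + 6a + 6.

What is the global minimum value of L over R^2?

L(a,b) separates as P(a) + Q(b) + 6, so its minimum is min P + min Q + 6.
P'(a) = 6a + 6 vanishes at a ∈ {-1}; Q'(b) = 12b(b - 3)(b + 1) vanishes at b ∈ {-1, 0, 3}.
Local minima of P (where P''>0): P(-1)=-3. Local minima of Q: Q(-1)=-7, Q(3)=-135.
So the global minimum of L is P(-1) + Q(3) + 6 = -3 − 135 + 6 = -132, attained at (-1, 3).

-132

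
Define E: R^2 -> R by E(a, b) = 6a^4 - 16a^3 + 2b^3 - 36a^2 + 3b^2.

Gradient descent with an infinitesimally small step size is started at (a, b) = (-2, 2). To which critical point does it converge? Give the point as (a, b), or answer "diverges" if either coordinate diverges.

(-1, 0)

E is separable, so gradient descent decouples: a follows -∂E/∂a, b follows -∂E/∂b.
∂E/∂a = 24a(a - 3)(a + 1); at a=-2 this is -240, so a increases.
∂E/∂b = 6b(b + 1); at b=2 this is 36, so b decreases.
a converges to its nearest critical value -1 (a local min of the a-part); b converges to 0. The iterate converges to (-1, 0).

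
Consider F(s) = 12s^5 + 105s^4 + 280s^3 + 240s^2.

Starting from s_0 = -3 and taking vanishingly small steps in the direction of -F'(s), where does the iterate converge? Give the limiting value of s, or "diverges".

-2

F'(s) = 60s(s + 1)(s + 2)(s + 4), so F'(-3) = -360.
Gradient descent moves in the -F' direction, i.e. s is increasing.
The nearest critical point in that direction is s = -2, where F'' = 240 > 0 (a local minimum). The iterate converges there.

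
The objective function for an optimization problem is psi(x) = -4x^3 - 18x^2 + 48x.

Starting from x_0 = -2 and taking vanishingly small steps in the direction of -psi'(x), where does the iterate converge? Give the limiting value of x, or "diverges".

psi'(x) = -12(x - 1)(x + 4), so psi'(-2) = 72.
Gradient descent moves in the -psi' direction, i.e. x is decreasing.
The nearest critical point in that direction is x = -4, where psi'' = 60 > 0 (a local minimum). The iterate converges there.

-4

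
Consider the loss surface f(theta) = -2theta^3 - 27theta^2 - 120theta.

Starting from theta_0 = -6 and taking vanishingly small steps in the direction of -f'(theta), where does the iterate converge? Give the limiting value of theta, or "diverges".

f'(theta) = -6(theta + 4)(theta + 5), so f'(-6) = -12.
Gradient descent moves in the -f' direction, i.e. theta is increasing.
The nearest critical point in that direction is theta = -5, where f'' = 6 > 0 (a local minimum). The iterate converges there.

-5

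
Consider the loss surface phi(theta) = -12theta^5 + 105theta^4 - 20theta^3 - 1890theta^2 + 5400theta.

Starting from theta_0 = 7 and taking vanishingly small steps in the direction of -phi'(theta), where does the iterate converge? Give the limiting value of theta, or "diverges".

phi'(theta) = -60(theta - 5)(theta - 3)(theta - 2)(theta + 3), so phi'(7) = -24000.
Gradient descent moves in the -phi' direction, i.e. theta is increasing.
There is no critical point above theta=7, and phi' keeps the same sign, so the iterate runs off to +∞.

diverges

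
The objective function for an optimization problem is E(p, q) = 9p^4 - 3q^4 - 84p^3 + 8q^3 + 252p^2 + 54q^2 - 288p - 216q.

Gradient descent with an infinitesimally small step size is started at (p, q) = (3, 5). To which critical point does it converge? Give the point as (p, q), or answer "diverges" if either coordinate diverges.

E is separable, so gradient descent decouples: p follows -∂E/∂p, q follows -∂E/∂q.
∂E/∂p = 36(p - 4)(p - 2)(p - 1); at p=3 this is -72, so p increases.
∂E/∂q = -12(q - 3)(q - 2)(q + 3); at q=5 this is -576, so q increases.
The q-coordinate has no critical point in that direction and runs off to infinity.

diverges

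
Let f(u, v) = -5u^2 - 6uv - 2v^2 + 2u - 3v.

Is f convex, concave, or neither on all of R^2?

f is quadratic, so its Hessian is the constant matrix H = [[-10, -6], [-6, -4]].
det(H) = 4, tr(H) = -14.
det(H) > 0 and tr(H) < 0, so H is negative definite everywhere: concave.

concave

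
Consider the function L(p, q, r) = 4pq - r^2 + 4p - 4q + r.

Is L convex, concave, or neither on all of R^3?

L is quadratic, so its Hessian is the constant matrix H = [[0, 4, 0], [4, 0, 0], [0, 0, -2]].
Leading principal minors: 0, -16, 32.
Neither pattern holds ⇒ H is indefinite ⇒ neither convex nor concave.

neither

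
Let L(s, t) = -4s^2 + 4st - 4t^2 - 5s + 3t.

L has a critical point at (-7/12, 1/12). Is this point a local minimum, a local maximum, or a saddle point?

local maximum

The Hessian of L is constant: H = [[-8, 4], [4, -8]].
det(H) = (-8)·(-8) − 4² = 48.
det(H) > 0 and tr(H) = -16 < 0, so H is negative definite and the point is a local maximum.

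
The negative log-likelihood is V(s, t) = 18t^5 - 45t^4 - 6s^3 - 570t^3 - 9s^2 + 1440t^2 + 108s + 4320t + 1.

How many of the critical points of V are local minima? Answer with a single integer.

2

V separates as a function of s plus a function of t, so ∇V=0 decouples.
∂V/∂s = -18(s - 2)(s + 3) = 0 at s ∈ {-3, 2}; ∂V/∂t = 90(t - 4)(t - 3)(t + 1)(t + 4) = 0 at t ∈ {-4, -1, 3, 4}.
The Hessian is diagonal: diag(V_ss, V_tt). Second derivatives: V_ss(-3)=90, V_ss(2)=-90; V_tt(-4)=-15120, V_tt(-1)=5400, V_tt(3)=-2520, V_tt(4)=3600.
Local minima occur where both diagonal entries positive: (-3, -1), (-3, 4). Count: 2.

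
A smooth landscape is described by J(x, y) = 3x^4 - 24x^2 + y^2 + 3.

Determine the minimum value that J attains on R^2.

-45

J(x,y) separates as P(x) + Q(y) + 3, so its minimum is min P + min Q + 3.
P'(x) = 12x(x - 2)(x + 2) vanishes at x ∈ {-2, 0, 2}; Q'(y) = 2y vanishes at y ∈ {0}.
Local minima of P (where P''>0): P(-2)=-48, P(2)=-48. Local minima of Q: Q(0)=0.
So the global minimum of J is P(-2) + Q(0) + 3 = -48 + 0 + 3 = -45, attained at (-2, 0).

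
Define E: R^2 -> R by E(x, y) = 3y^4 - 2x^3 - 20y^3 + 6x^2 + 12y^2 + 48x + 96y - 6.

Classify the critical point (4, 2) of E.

The mixed partial ∂²E/∂x∂y is 0, so the Hessian at any point is diag(E_xx, E_yy) = diag(12(-x + 1), 12(3y^2 - 10y + 2)).
At (4, 2): H = diag(-36, -72).
Both eigenvalues are negative, so H is negative definite: a local maximum.

local maximum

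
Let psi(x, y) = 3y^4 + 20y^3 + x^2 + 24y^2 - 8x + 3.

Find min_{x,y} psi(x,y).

psi(x,y) separates as P(x) + Q(y) + 3, so its minimum is min P + min Q + 3.
P'(x) = 2x - 8 vanishes at x ∈ {4}; Q'(y) = 12y(y + 1)(y + 4) vanishes at y ∈ {-4, -1, 0}.
Local minima of P (where P''>0): P(4)=-16. Local minima of Q: Q(-4)=-128, Q(0)=0.
So the global minimum of psi is P(4) + Q(-4) + 3 = -16 − 128 + 3 = -141, attained at (4, -4).

-141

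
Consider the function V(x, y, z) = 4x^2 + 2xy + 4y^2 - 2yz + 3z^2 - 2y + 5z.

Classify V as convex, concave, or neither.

convex

V is quadratic, so its Hessian is the constant matrix H = [[8, 2, 0], [2, 8, -2], [0, -2, 6]].
Leading principal minors: 8, 60, 328.
All positive ⇒ H ≻ 0 ⇒ convex.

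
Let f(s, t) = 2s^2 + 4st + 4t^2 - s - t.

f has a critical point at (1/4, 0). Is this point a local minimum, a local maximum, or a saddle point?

local minimum

The Hessian of f is constant: H = [[4, 4], [4, 8]].
det(H) = 4·8 − 4² = 16.
det(H) > 0 and tr(H) = 12 > 0, so H is positive definite and the point is a local minimum.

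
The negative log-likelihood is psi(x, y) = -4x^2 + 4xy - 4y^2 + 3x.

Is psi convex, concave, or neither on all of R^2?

concave

psi is quadratic, so its Hessian is the constant matrix H = [[-8, 4], [4, -8]].
det(H) = 48, tr(H) = -16.
det(H) > 0 and tr(H) < 0, so H is negative definite everywhere: concave.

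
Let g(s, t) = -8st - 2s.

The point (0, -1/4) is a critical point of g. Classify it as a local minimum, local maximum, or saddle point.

The Hessian of g is constant: H = [[0, -8], [-8, 0]].
det(H) = 0·0 − (-8)² = -64.
Since det(H) < 0, H is indefinite and the critical point is a saddle point.

saddle point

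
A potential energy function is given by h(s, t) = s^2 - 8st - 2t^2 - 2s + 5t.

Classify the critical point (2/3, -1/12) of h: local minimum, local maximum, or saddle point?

saddle point

The Hessian of h is constant: H = [[2, -8], [-8, -4]].
det(H) = 2·(-4) − (-8)² = -72.
Since det(H) < 0, H is indefinite and the critical point is a saddle point.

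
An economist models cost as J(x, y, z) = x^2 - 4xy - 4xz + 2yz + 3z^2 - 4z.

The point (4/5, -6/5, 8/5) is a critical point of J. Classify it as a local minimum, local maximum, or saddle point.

The Hessian is constant: H = [[2, -4, -4], [-4, 0, 2], [-4, 2, 6]].
Leading principal minors: Δ₁ = 2, Δ₂ = -16, Δ₃ = -40.
The minors fit neither the all-positive nor the alternating-sign pattern, so H is indefinite: a saddle point.

saddle point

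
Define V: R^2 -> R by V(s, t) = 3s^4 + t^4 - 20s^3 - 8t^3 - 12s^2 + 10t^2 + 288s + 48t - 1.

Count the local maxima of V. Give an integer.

V separates as a function of s plus a function of t, so ∇V=0 decouples.
∂V/∂s = 12(s - 4)(s - 3)(s + 2) = 0 at s ∈ {-2, 3, 4}; ∂V/∂t = 4(t - 4)(t - 3)(t + 1) = 0 at t ∈ {-1, 3, 4}.
The Hessian is diagonal: diag(V_ss, V_tt). Second derivatives: V_ss(-2)=360, V_ss(3)=-60, V_ss(4)=72; V_tt(-1)=80, V_tt(3)=-16, V_tt(4)=20.
Local maxima occur where both diagonal entries negative: (3, 3). Count: 1.

1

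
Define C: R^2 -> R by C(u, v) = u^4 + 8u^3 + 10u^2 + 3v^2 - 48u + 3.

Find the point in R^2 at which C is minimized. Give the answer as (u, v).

(1, 0)

C(u,v) separates as P(u) + Q(v) + 3, so its minimum is min P + min Q + 3.
P'(u) = 4(u - 1)(u + 3)(u + 4) vanishes at u ∈ {-4, -3, 1}; Q'(v) = 6v vanishes at v ∈ {0}.
Local minima of P (where P''>0): P(-4)=96, P(1)=-29. Local minima of Q: Q(0)=0.
So the global minimum of C is P(1) + Q(0) + 3 = -29 + 0 + 3 = -26, attained at (1, 0).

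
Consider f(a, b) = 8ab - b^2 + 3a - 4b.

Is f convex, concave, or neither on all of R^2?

neither

f is quadratic, so its Hessian is the constant matrix H = [[0, 8], [8, -2]].
det(H) = -64, tr(H) = -2.
det(H) < 0, so H is indefinite: neither convex nor concave.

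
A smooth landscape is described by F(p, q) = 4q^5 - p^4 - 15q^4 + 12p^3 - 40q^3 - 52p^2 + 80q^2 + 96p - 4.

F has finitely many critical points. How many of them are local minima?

F separates as a function of p plus a function of q, so ∇F=0 decouples.
∂F/∂p = -4(p - 4)(p - 3)(p - 2) = 0 at p ∈ {2, 3, 4}; ∂F/∂q = 20q(q - 4)(q - 1)(q + 2) = 0 at q ∈ {-2, 0, 1, 4}.
The Hessian is diagonal: diag(F_pp, F_qq). Second derivatives: F_pp(2)=-8, F_pp(3)=4, F_pp(4)=-8; F_qq(-2)=-720, F_qq(0)=160, F_qq(1)=-180, F_qq(4)=1440.
Local minima occur where both diagonal entries positive: (3, 0), (3, 4). Count: 2.

2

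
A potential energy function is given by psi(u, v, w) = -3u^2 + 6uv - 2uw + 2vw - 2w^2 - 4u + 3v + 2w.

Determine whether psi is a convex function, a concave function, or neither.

psi is quadratic, so its Hessian is the constant matrix H = [[-6, 6, -2], [6, 0, 2], [-2, 2, -4]].
Leading principal minors: -6, -36, 120.
Neither pattern holds ⇒ H is indefinite ⇒ neither convex nor concave.

neither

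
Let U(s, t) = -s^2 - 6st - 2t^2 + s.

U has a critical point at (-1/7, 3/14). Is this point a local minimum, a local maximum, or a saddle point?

The Hessian of U is constant: H = [[-2, -6], [-6, -4]].
det(H) = (-2)·(-4) − (-6)² = -28.
Since det(H) < 0, H is indefinite and the critical point is a saddle point.

saddle point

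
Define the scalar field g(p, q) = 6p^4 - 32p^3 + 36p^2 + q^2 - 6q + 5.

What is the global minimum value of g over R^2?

g(p,q) separates as A(p) + B(q) + 5, so its minimum is min A + min B + 5.
A'(p) = 24p(p - 3)(p - 1) vanishes at p ∈ {0, 1, 3}; B'(q) = 2q - 6 vanishes at q ∈ {3}.
Local minima of A (where A''>0): A(0)=0, A(3)=-54. Local minima of B: B(3)=-9.
So the global minimum of g is A(3) + B(3) + 5 = -54 − 9 + 5 = -58, attained at (3, 3).

-58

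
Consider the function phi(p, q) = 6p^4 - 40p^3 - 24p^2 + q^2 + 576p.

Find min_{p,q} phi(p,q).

phi(p,q) separates as A(p) + B(q), so its minimum is min A + min B.
A'(p) = 24(p - 4)(p - 3)(p + 2) vanishes at p ∈ {-2, 3, 4}; B'(q) = 2q vanishes at q ∈ {0}.
Local minima of A (where A''>0): A(-2)=-832, A(4)=896. Local minima of B: B(0)=0.
So the global minimum of phi is A(-2) + B(0) = -832 + 0 = -832, attained at (-2, 0).

-832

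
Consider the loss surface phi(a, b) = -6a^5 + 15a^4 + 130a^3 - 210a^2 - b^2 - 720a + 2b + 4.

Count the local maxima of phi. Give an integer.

2

phi separates as a function of a plus a function of b, so ∇phi=0 decouples.
∂phi/∂a = -30(a - 4)(a - 2)(a + 1)(a + 3) = 0 at a ∈ {-3, -1, 2, 4}; ∂phi/∂b = -2(b - 1) = 0 at b ∈ {1}.
The Hessian is diagonal: diag(phi_aa, phi_bb). Second derivatives: phi_aa(-3)=2100, phi_aa(-1)=-900, phi_aa(2)=900, phi_aa(4)=-2100; phi_bb(1)=-2.
Local maxima occur where both diagonal entries negative: (-1, 1), (4, 1). Count: 2.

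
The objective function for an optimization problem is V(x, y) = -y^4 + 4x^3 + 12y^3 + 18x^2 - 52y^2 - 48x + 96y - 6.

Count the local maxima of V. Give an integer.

V separates as a function of x plus a function of y, so ∇V=0 decouples.
∂V/∂x = 12(x - 1)(x + 4) = 0 at x ∈ {-4, 1}; ∂V/∂y = -4(y - 4)(y - 3)(y - 2) = 0 at y ∈ {2, 3, 4}.
The Hessian is diagonal: diag(V_xx, V_yy). Second derivatives: V_xx(-4)=-60, V_xx(1)=60; V_yy(2)=-8, V_yy(3)=4, V_yy(4)=-8.
Local maxima occur where both diagonal entries negative: (-4, 2), (-4, 4). Count: 2.

2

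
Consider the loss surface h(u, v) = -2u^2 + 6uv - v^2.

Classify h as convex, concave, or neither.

neither

h is quadratic, so its Hessian is the constant matrix H = [[-4, 6], [6, -2]].
det(H) = -28, tr(H) = -6.
det(H) < 0, so H is indefinite: neither convex nor concave.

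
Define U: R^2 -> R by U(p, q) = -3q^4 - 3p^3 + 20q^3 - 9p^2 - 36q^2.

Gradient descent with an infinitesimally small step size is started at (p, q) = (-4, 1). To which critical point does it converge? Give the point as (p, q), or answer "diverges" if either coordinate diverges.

U is separable, so gradient descent decouples: p follows -∂U/∂p, q follows -∂U/∂q.
∂U/∂p = -9p(p + 2); at p=-4 this is -72, so p increases.
∂U/∂q = -12q(q - 3)(q - 2); at q=1 this is -24, so q increases.
p converges to its nearest critical value -2 (a local min of the p-part); q converges to 2. The iterate converges to (-2, 2).

(-2, 2)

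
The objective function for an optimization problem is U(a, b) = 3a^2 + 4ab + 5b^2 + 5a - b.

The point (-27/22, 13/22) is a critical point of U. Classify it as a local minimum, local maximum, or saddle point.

local minimum

The Hessian of U is constant: H = [[6, 4], [4, 10]].
det(H) = 6·10 − 4² = 44.
det(H) > 0 and tr(H) = 16 > 0, so H is positive definite and the point is a local minimum.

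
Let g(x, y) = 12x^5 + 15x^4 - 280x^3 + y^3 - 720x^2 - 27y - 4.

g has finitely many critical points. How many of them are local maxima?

g separates as a function of x plus a function of y, so ∇g=0 decouples.
∂g/∂x = 60x(x - 4)(x + 2)(x + 3) = 0 at x ∈ {-3, -2, 0, 4}; ∂g/∂y = 3(y - 3)(y + 3) = 0 at y ∈ {-3, 3}.
The Hessian is diagonal: diag(g_xx, g_yy). Second derivatives: g_xx(-3)=-1260, g_xx(-2)=720, g_xx(0)=-1440, g_xx(4)=10080; g_yy(-3)=-18, g_yy(3)=18.
Local maxima occur where both diagonal entries negative: (-3, -3), (0, -3). Count: 2.

2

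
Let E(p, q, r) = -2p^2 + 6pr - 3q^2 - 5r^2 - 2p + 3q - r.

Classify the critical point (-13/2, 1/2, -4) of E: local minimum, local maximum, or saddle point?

The Hessian is constant: H = [[-4, 0, 6], [0, -6, 0], [6, 0, -10]].
Leading principal minors: Δ₁ = -4, Δ₂ = 24, Δ₃ = -24.
The minors alternate sign starting negative (−, +, −), so H is negative definite: a local maximum.

local maximum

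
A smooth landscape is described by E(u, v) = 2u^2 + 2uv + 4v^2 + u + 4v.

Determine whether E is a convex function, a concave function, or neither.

E is quadratic, so its Hessian is the constant matrix H = [[4, 2], [2, 8]].
det(H) = 28, tr(H) = 12.
det(H) > 0 and tr(H) > 0, so H is positive definite everywhere: convex.

convex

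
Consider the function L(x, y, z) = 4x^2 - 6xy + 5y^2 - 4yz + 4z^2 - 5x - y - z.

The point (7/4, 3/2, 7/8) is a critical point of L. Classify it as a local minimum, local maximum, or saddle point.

local minimum

The Hessian is constant: H = [[8, -6, 0], [-6, 10, -4], [0, -4, 8]].
Leading principal minors: Δ₁ = 8, Δ₂ = 44, Δ₃ = 224.
All leading minors are positive, so H is positive definite: a local minimum.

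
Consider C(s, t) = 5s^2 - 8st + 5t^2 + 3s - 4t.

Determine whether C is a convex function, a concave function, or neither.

convex

C is quadratic, so its Hessian is the constant matrix H = [[10, -8], [-8, 10]].
det(H) = 36, tr(H) = 20.
det(H) > 0 and tr(H) > 0, so H is positive definite everywhere: convex.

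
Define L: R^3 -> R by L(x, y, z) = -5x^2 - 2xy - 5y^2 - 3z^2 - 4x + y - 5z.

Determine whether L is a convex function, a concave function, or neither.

L is quadratic, so its Hessian is the constant matrix H = [[-10, -2, 0], [-2, -10, 0], [0, 0, -6]].
Leading principal minors: -10, 96, -576.
Signs alternate −, +, − ⇒ H ≺ 0 ⇒ concave.

concave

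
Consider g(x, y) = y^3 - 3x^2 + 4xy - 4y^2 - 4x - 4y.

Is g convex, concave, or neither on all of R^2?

neither

The term y^3 is cubic, so the Hessian is not constant.
∂²g/∂y² = 6y - 8, which takes both signs as y varies (negative for sufficiently negative y). A diagonal entry of the Hessian changing sign means the Hessian is neither positive- nor negative-semidefinite on all of R^2.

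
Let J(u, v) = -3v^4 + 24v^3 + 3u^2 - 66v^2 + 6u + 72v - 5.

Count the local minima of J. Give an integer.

1

J separates as a function of u plus a function of v, so ∇J=0 decouples.
∂J/∂u = 6(u + 1) = 0 at u ∈ {-1}; ∂J/∂v = -12(v - 3)(v - 2)(v - 1) = 0 at v ∈ {1, 2, 3}.
The Hessian is diagonal: diag(J_uu, J_vv). Second derivatives: J_uu(-1)=6; J_vv(1)=-24, J_vv(2)=12, J_vv(3)=-24.
Local minima occur where both diagonal entries positive: (-1, 2). Count: 1.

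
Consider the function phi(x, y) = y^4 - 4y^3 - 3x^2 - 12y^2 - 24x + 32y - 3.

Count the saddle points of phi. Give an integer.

2

phi separates as a function of x plus a function of y, so ∇phi=0 decouples.
∂phi/∂x = -6(x + 4) = 0 at x ∈ {-4}; ∂phi/∂y = 4(y - 4)(y - 1)(y + 2) = 0 at y ∈ {-2, 1, 4}.
The Hessian is diagonal: diag(phi_xx, phi_yy). Second derivatives: phi_xx(-4)=-6; phi_yy(-2)=72, phi_yy(1)=-36, phi_yy(4)=72.
Saddle points occur where the two diagonal entries have opposite signs: (-4, -2), (-4, 4). Count: 2.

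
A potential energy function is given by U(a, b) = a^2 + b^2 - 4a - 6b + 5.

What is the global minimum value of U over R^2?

-8

U(a,b) separates as P(a) + Q(b) + 5, so its minimum is min P + min Q + 5.
P'(a) = 2a - 4 vanishes at a ∈ {2}; Q'(b) = 2b - 6 vanishes at b ∈ {3}.
Local minima of P (where P''>0): P(2)=-4. Local minima of Q: Q(3)=-9.
So the global minimum of U is P(2) + Q(3) + 5 = -4 − 9 + 5 = -8, attained at (2, 3).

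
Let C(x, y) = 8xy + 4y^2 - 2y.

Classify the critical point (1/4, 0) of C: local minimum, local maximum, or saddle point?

The Hessian of C is constant: H = [[0, 8], [8, 8]].
det(H) = 0·8 − 8² = -64.
Since det(H) < 0, H is indefinite and the critical point is a saddle point.

saddle point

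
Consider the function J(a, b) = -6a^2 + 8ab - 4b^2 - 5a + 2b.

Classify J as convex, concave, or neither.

J is quadratic, so its Hessian is the constant matrix H = [[-12, 8], [8, -8]].
det(H) = 32, tr(H) = -20.
det(H) > 0 and tr(H) < 0, so H is negative definite everywhere: concave.

concave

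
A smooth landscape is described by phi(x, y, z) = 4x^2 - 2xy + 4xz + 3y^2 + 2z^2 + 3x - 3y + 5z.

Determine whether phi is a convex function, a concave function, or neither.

convex

phi is quadratic, so its Hessian is the constant matrix H = [[8, -2, 4], [-2, 6, 0], [4, 0, 4]].
Leading principal minors: 8, 44, 80.
All positive ⇒ H ≻ 0 ⇒ convex.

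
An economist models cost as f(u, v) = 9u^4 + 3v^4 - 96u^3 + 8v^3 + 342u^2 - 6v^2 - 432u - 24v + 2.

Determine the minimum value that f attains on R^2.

-194

f(u,v) separates as P(u) + Q(v) + 2, so its minimum is min P + min Q + 2.
P'(u) = 36(u - 4)(u - 3)(u - 1) vanishes at u ∈ {1, 3, 4}; Q'(v) = 12(v - 1)(v + 1)(v + 2) vanishes at v ∈ {-2, -1, 1}.
Local minima of P (where P''>0): P(1)=-177, P(4)=-96. Local minima of Q: Q(-2)=8, Q(1)=-19.
So the global minimum of f is P(1) + Q(1) + 2 = -177 − 19 + 2 = -194, attained at (1, 1).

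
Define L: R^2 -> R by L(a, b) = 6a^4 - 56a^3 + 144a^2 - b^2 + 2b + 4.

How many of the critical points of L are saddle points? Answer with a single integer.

L separates as a function of a plus a function of b, so ∇L=0 decouples.
∂L/∂a = 24a(a - 4)(a - 3) = 0 at a ∈ {0, 3, 4}; ∂L/∂b = -2(b - 1) = 0 at b ∈ {1}.
The Hessian is diagonal: diag(L_aa, L_bb). Second derivatives: L_aa(0)=288, L_aa(3)=-72, L_aa(4)=96; L_bb(1)=-2.
Saddle points occur where the two diagonal entries have opposite signs: (0, 1), (4, 1). Count: 2.

2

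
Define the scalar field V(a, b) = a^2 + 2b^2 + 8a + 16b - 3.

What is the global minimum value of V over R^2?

V(a,b) separates as P(a) + Q(b) − 3, so its minimum is min P + min Q − 3.
P'(a) = 2a + 8 vanishes at a ∈ {-4}; Q'(b) = 4b + 16 vanishes at b ∈ {-4}.
Local minima of P (where P''>0): P(-4)=-16. Local minima of Q: Q(-4)=-32.
So the global minimum of V is P(-4) + Q(-4) − 3 = -16 − 32 − 3 = -51, attained at (-4, -4).

-51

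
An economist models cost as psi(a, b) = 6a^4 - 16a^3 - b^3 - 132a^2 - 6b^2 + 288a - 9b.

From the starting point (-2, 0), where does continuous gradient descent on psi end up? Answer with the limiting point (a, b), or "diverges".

psi is separable, so gradient descent decouples: a follows -∂psi/∂a, b follows -∂psi/∂b.
∂psi/∂a = 24(a - 4)(a - 1)(a + 3); at a=-2 this is 432, so a decreases.
∂psi/∂b = -3(b + 1)(b + 3); at b=0 this is -9, so b increases.
The b-coordinate has no critical point in that direction and runs off to infinity.

diverges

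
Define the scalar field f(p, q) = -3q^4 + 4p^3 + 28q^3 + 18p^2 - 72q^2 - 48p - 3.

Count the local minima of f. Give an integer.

1

f separates as a function of p plus a function of q, so ∇f=0 decouples.
∂f/∂p = 12(p - 1)(p + 4) = 0 at p ∈ {-4, 1}; ∂f/∂q = -12q(q - 4)(q - 3) = 0 at q ∈ {0, 3, 4}.
The Hessian is diagonal: diag(f_pp, f_qq). Second derivatives: f_pp(-4)=-60, f_pp(1)=60; f_qq(0)=-144, f_qq(3)=36, f_qq(4)=-48.
Local minima occur where both diagonal entries positive: (1, 3). Count: 1.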